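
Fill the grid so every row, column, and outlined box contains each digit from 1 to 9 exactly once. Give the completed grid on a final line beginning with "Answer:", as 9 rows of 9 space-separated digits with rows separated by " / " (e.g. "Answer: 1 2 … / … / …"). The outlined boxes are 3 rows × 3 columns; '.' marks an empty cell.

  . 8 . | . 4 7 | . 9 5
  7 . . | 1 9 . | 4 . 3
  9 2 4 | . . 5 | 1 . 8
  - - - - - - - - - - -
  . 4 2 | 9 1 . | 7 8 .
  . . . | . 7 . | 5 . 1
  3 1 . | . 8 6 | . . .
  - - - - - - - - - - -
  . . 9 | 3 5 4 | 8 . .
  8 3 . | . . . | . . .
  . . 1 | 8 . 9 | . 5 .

Step 1. [r5c1∈{6}] r5c1 is down to just 6 ⇒ r5c1=6.
Step 2. [r8c4∈{2,6,7}] across col 4, 7 lands solely at r8c4. So r8c4=7.
Step 3. [r7c8∈{1,2,6,7}] across row 7, 1 lands solely at r7c8, so r7c8=1.
Step 4. [r4c9∈{6}] only 6 remains possible at r4c9, so r4c9=6.
Step 5. [r7c2∈{6,7}] 6 has one home in row 7: r7c2. So r7c2=6.
Step 6. [r6c4∈{2,4,5}] col 4 places 5 nowhere but r6c4, so r6c4=5.
Step 7. [r5c8∈{2,3,4}] 3 has one home in col 8: r5c8, so r5c8=3.
Step 8. [r3c4∈{6}] r3c4 is down to just 6 ⇒ r3c4=6.
Step 9. [r1c4∈{2}] r1c4's peers cover all but 2, so r1c4=2.
Step 10. [r1c7∈{6}] r1c7 is down to just 6, so r1c7=6.
Step 11. [r8c8∈{2,4,6}] in col 8, 6 fits only at r8c8 ⇒ r8c8=6.
Step 12. [r8c5∈{2}] r8c5 is down to just 2 ⇒ r8c5=2.
Step 13. [r8c9∈{4,9}] across row 8, 4 lands solely at r8c9 ⇒ r8c9=4.
Step 14. [r7c9∈{2,7}] row 7 places 7 nowhere but r7c9 ⇒ r7c9=7.
Step 15. [r9c9∈{2}] r9c9 has the single candidate 2, so r9c9=2.
Step 16. [r6c7∈{2,9}] across col 7, 2 lands solely at r6c7. So r6c7=2.
Step 17. [r2c2∈{5}] nothing but 5 survives at r2c2 ⇒ r2c2=5.
Step 18. [r2c8∈{2}] r2c8 has the single candidate 2, so r2c8=2.
Step 19. [r9c5∈{6}] only 6 remains possible at r9c5. So r9c5=6.
Step 20. [r5c6∈{2}] r5c6's peers cover all but 2, so r5c6=2.
Step 21. [r9c2∈{7}] r9c2's peers cover all but 7, so r9c2=7.
Step 22. [r3c5∈{3}] r3c5's peers cover all but 3 ⇒ r3c5=3.
Step 23. [r9c7∈{3}] only 3 remains possible at r9c7 ⇒ r9c7=3.
Step 24. [r5c2∈{9}] r5c2 has the single candidate 9. So r5c2=9.
Step 25. [r7c1∈{2}] r7c1 is down to just 2. So r7c1=2.
Step 26. [r8c7∈{9}] r8c7 is down to just 9, so r8c7=9.
Step 27. [r3c8∈{7}] only 7 remains possible at r3c8 ⇒ r3c8=7.
Step 28. [r9c1∈{4}] only 4 remains possible at r9c1, so r9c1=4.
Step 29. [r8c3∈{5}] nothing but 5 survives at r8c3. So r8c3=5.
Step 30. [r1c3∈{3}] r1c3's peers cover all but 3. So r1c3=3.
Step 31. [r5c4∈{4}] r5c4 has the single candidate 4, so r5c4=4.
Step 32. [r2c6∈{8}] nothing but 8 survives at r2c6 ⇒ r2c6=8.
Step 33. [r4c6∈{3}] only 3 remains possible at r4c6, so r4c6=3.
Step 34. [r2c3∈{6}] r2c3's peers cover all but 6, so r2c3=6.
Step 35. [r1c1∈{1}] nothing but 1 survives at r1c1, so r1c1=1.
Step 36. [r4c1∈{5}] r4c1 has the single candidate 5. So r4c1=5.
Step 37. [r6c3∈{7}] only 7 remains possible at r6c3. So r6c3=7.
Step 38. [r5c3∈{8}] only 8 remains possible at r5c3 ⇒ r5c3=8.
Step 39. [r6c8∈{4}] r6c8 is down to just 4. So r6c8=4.
Step 40. [r6c9∈{9}] r6c9's peers cover all but 9, so r6c9=9.
Step 41. [r8c6∈{1}] only 1 remains possible at r8c6. So r8c6=1.

Answer: 1 8 3 2 4 7 6 9 5 / 7 5 6 1 9 8 4 2 3 / 9 2 4 6 3 5 1 7 8 / 5 4 2 9 1 3 7 8 6 / 6 9 8 4 7 2 5 3 1 / 3 1 7 5 8 6 2 4 9 / 2 6 9 3 5 4 8 1 7 / 8 3 5 7 2 1 9 6 4 / 4 7 1 8 6 9 3 5 2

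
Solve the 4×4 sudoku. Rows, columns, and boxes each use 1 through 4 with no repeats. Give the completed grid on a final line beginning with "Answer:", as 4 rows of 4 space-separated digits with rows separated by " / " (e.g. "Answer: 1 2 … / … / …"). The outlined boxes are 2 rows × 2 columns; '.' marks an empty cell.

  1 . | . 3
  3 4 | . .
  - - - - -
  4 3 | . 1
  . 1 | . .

Step 1. [r3c3∈{2}] r3c3 has the single candidate 2. So r3c3=2.
Step 2. [r4c4∈{4}] r4c4 has the single candidate 4. So r4c4=4.
Step 3. [r1c3∈{4}] only 4 remains possible at r1c3 ⇒ r1c3=4.
Step 4. [r2c4∈{2}] r2c4 is down to just 2 ⇒ r2c4=2.
Step 5. [r1c2∈{2}] nothing but 2 survives at r1c2, so r1c2=2.
Step 6. [r4c3∈{3}] r4c3 has the single candidate 3, so r4c3=3.
Step 7. [r4c1∈{2}] r4c1 has the single candidate 2. So r4c1=2.
Step 8. [r2c3∈{1}] only 1 remains possible at r2c3. So r2c3=1.

Answer: 1 2 4 3 / 3 4 1 2 / 4 3 2 1 / 2 1 3 4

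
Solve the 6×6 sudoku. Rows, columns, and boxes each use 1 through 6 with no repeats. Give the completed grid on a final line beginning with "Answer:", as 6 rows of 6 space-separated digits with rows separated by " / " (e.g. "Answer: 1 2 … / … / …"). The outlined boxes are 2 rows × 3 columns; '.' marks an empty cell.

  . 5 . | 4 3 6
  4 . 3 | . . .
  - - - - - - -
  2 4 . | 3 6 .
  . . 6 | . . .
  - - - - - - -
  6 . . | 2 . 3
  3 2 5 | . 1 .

Step 1. [r3c6∈{1,5}] r3c6 is the only open cell in row 3 admitting 5 ⇒ r3c6=5.
Step 2. [r3c3∈{1}] r3c3 has the single candidate 1, so r3c3=1.
Step 3. [r2c4∈{1,5}] r2c4 is the only open cell in col 4 admitting 5. So r2c4=5.
Step 4. [r2c6∈{1,2}] 1 has one home in box 2: r2c6, so r2c6=1.
Step 5. [r6c6∈{4}] nothing but 4 survives at r6c6. So r6c6=4.
Step 6. [r4c5∈{2,4}] r4c5 is the only open cell in row 4 admitting 4. So r4c5=4.
Step 7. [r2c2∈{6}] r2c2 has the single candidate 6 ⇒ r2c2=6.
Step 8. [r4c4∈{1}] r4c4 has the single candidate 1, so r4c4=1.
Step 9. [r4c6∈{2}] nothing but 2 survives at r4c6 ⇒ r4c6=2.
Step 10. [r5c3∈{4}] r5c3's peers cover all but 4 ⇒ r5c3=4.
Step 11. [r2c5∈{2}] only 2 remains possible at r2c5. So r2c5=2.
Step 12. [r1c3∈{2}] r1c3 is down to just 2 ⇒ r1c3=2.
Step 13. [r5c5∈{5}] only 5 remains possible at r5c5, so r5c5=5.
Step 14. [r6c4∈{6}] r6c4 is down to just 6, so r6c4=6.
Step 15. [r1c1∈{1}] only 1 remains possible at r1c1. So r1c1=1.
Step 16. [r4c1∈{5}] only 5 remains possible at r4c1, so r4c1=5.
Step 17. [r5c2∈{1}] r5c2 is down to just 1. So r5c2=1.
Step 18. [r4c2∈{3}] nothing but 3 survives at r4c2. So r4c2=3.

Answer: 1 5 2 4 3 6 / 4 6 3 5 2 1 / 2 4 1 3 6 5 / 5 3 6 1 4 2 / 6 1 4 2 5 3 / 3 2 5 6 1 4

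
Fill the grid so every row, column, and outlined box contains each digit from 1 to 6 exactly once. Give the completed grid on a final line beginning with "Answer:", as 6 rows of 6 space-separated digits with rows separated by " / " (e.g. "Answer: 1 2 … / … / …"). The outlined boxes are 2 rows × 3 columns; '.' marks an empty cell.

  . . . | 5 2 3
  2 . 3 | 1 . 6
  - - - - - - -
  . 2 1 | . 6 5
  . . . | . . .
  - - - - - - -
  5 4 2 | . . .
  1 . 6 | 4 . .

Step 1. [r4c6∈{1,2,4}] col 6 places 4 nowhere but r4c6. So r4c6=4.
Step 2. [r3c4∈{3}] nothing but 3 survives at r3c4, so r3c4=3.
Step 3. [r5c5∈{1,3}] 3 has one home in row 5: r5c5 ⇒ r5c5=3.
Step 4. [r4c1∈{3,6}] across col 1, 3 lands solely at r4c1. So r4c1=3.
Step 5. [r1c1∈{4,6}] col 1 places 6 nowhere but r1c1 ⇒ r1c1=6.
Step 6. [r4c3∈{5}] nothing but 5 survives at r4c3, so r4c3=5.
Step 7. [r6c6∈{2}] r6c6 has the single candidate 2, so r6c6=2.
Step 8. [r5c6∈{1}] nothing but 1 survives at r5c6, so r5c6=1.
Step 9. [r2c2∈{5}] r2c2 has the single candidate 5, so r2c2=5.
Step 10. [r6c2∈{3}] only 3 remains possible at r6c2 ⇒ r6c2=3.
Step 11. [r3c1∈{4}] nothing but 4 survives at r3c1. So r3c1=4.
Step 12. [r4c4∈{2}] r4c4's peers cover all but 2 ⇒ r4c4=2.
Step 13. [r1c2∈{1}] r1c2 is down to just 1, so r1c2=1.
Step 14. [r2c5∈{4}] r2c5 is down to just 4 ⇒ r2c5=4.
Step 15. [r4c2∈{6}] nothing but 6 survives at r4c2, so r4c2=6.
Step 16. [r1c3∈{4}] nothing but 4 survives at r1c3. So r1c3=4.
Step 17. [r6c5∈{5}] r6c5 is down to just 5. So r6c5=5.
Step 18. [r4c5∈{1}] nothing but 1 survives at r4c5 ⇒ r4c5=1.
Step 19. [r5c4∈{6}] nothing but 6 survives at r5c4 ⇒ r5c4=6.

Answer: 6 1 4 5 2 3 / 2 5 3 1 4 6 / 4 2 1 3 6 5 / 3 6 5 2 1 4 / 5 4 2 6 3 1 / 1 3 6 4 5 2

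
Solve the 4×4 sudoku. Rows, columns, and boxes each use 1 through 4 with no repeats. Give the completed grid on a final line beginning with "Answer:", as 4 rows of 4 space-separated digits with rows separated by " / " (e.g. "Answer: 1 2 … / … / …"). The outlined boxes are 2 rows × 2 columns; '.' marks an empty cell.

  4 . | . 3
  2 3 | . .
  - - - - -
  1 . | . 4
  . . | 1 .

Step 1. [r4c4∈{2}] only 2 remains possible at r4c4. So r4c4=2.
Step 2. [r1c2∈{1}] r1c2's peers cover all but 1. So r1c2=1.
Step 3. [r2c3∈{4}] r2c3 has the single candidate 4. So r2c3=4.
Step 4. [r4c1∈{3}] r4c1 is down to just 3, so r4c1=3.
Step 5. [r2c4∈{1}] r2c4 is down to just 1 ⇒ r2c4=1.
Step 6. [r4c2∈{4}] nothing but 4 survives at r4c2 ⇒ r4c2=4.
Step 7. [r1c3∈{2}] r1c3's peers cover all but 2 ⇒ r1c3=2.
Step 8. [r3c3∈{3}] only 3 remains possible at r3c3, so r3c3=3.
Step 9. [r3c2∈{2}] only 2 remains possible at r3c2, so r3c2=2.

Answer: 4 1 2 3 / 2 3 4 1 / 1 2 3 4 / 3 4 1 2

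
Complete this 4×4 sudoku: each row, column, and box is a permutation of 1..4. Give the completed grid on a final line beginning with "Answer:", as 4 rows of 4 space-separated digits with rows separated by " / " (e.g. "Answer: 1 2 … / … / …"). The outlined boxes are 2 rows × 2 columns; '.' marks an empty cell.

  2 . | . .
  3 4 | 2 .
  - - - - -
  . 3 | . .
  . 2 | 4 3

Step 1. [r2c4∈{1}] nothing but 1 survives at r2c4 ⇒ r2c4=1.
Step 2. [r4c1∈{1}] nothing but 1 survives at r4c1. So r4c1=1.
Step 3. [r3c3∈{1}] r3c3's peers cover all but 1, so r3c3=1.
Step 4. [r1c3∈{3}] r1c3's peers cover all but 3, so r1c3=3.
Step 5. [r1c4∈{4}] r1c4's peers cover all but 4, so r1c4=4.
Step 6. [r3c1∈{4}] r3c1's peers cover all but 4. So r3c1=4.
Step 7. [r3c4∈{2}] r3c4 is down to just 2. So r3c4=2.
Step 8. [r1c2∈{1}] nothing but 1 survives at r1c2 ⇒ r1c2=1.

Answer: 2 1 3 4 / 3 4 2 1 / 4 3 1 2 / 1 2 4 3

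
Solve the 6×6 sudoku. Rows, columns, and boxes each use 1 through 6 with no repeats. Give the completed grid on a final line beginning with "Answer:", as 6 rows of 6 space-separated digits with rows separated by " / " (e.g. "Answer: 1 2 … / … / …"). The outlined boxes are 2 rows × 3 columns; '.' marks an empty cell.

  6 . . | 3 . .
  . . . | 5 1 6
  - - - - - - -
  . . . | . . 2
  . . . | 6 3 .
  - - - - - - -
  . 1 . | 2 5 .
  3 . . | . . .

Step 1. [r5c1∈{4}] r5c1's peers cover all but 4 ⇒ r5c1=4.
Step 2. [r3c5∈{4}] r3c5's peers cover all but 4. So r3c5=4.
Step 3. [r1c3∈{1,2,4,5}] across row 1, 1 lands solely at r1c3. So r1c3=1.
Step 4. [r1c2∈{2,4,5}] row 1 places 5 nowhere but r1c2 ⇒ r1c2=5.
Step 5. [r6c3∈{2,5,6}] row 6 places 5 nowhere but r6c3, so r6c3=5.
Step 6. [r3c4∈{1}] r3c4 has the single candidate 1 ⇒ r3c4=1.
Step 7. [r6c2∈{2,6}] in row 6, 2 fits only at r6c2. So r6c2=2.
Step 8. [r2c1∈{2}] r2c1 is down to just 2. So r2c1=2.
Step 9. [r3c2∈{3,6}] 6 has one home in col 2: r3c2 ⇒ r3c2=6.
Step 10. [r2c2∈{3,4}] across col 2, 3 lands solely at r2c2 ⇒ r2c2=3.
Step 11. [r2c3∈{4}] nothing but 4 survives at r2c3, so r2c3=4.
Step 12. [r6c4∈{4}] r6c4 has the single candidate 4 ⇒ r6c4=4.
Step 13. [r4c6∈{5}] nothing but 5 survives at r4c6, so r4c6=5.
Step 14. [r3c1∈{5}] r3c1 has the single candidate 5, so r3c1=5.
Step 15. [r6c5∈{6}] r6c5's peers cover all but 6 ⇒ r6c5=6.
Step 16. [r3c3∈{3}] r3c3 has the single candidate 3, so r3c3=3.
Step 17. [r1c6∈{4}] r1c6's peers cover all but 4. So r1c6=4.
Step 18. [r5c6∈{3}] r5c6 is down to just 3. So r5c6=3.
Step 19. [r4c1∈{1}] r4c1 has the single candidate 1. So r4c1=1.
Step 20. [r5c3∈{6}] r5c3 is down to just 6. So r5c3=6.
Step 21. [r4c2∈{4}] r4c2 has the single candidate 4 ⇒ r4c2=4.
Step 22. [r1c5∈{2}] r1c5's peers cover all but 2, so r1c5=2.
Step 23. [r4c3∈{2}] r4c3 is down to just 2. So r4c3=2.
Step 24. [r6c6∈{1}] nothing but 1 survives at r6c6, so r6c6=1.

Answer: 6 5 1 3 2 4 / 2 3 4 5 1 6 / 5 6 3 1 4 2 / 1 4 2 6 3 5 / 4 1 6 2 5 3 / 3 2 5 4 6 1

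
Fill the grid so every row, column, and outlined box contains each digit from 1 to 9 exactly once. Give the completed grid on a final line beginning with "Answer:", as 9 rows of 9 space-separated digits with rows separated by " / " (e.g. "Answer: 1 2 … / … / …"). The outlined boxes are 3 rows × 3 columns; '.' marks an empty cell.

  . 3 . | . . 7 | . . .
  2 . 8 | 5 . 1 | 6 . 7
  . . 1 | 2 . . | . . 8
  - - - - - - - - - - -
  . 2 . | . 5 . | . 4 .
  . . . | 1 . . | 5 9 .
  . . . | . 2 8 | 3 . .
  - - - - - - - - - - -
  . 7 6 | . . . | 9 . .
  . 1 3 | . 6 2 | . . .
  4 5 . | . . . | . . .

Step 1. [r1c9∈{1,2,4,5,9}] across col 9, 9 lands solely at r1c9 ⇒ r1c9=9.
Step 2. [r7c1∈{8}] only 8 remains possible at r7c1 ⇒ r7c1=8.
Step 3. [r3c1∈{5,6,7,9}] r3c1 is the only open cell in row 3 admitting 7 ⇒ r3c1=7.
Step 4. [r3c7∈{4}] r3c7 has the single candidate 4. So r3c7=4.
Step 5. [r8c1∈{9}] nothing but 9 survives at r8c1, so r8c1=9.
Step 6. [r7c6∈{3,4,5}] 5 has one home in col 6: r7c6, so r7c6=5.
Step 7. [r5c6∈{3,4,6}] 4 has one home in col 6: r5c6. So r5c6=4.
Step 8. [r2c8∈{3}] r2c8 is down to just 3 ⇒ r2c8=3.
Step 9. [r4c7∈{1,7,8}] across row 4, 8 lands solely at r4c7 ⇒ r4c7=8.
Step 10. [r6c8∈{1,6,7}] across box 6, 7 lands solely at r6c8. So r6c8=7.
Step 11. [r9c8∈{1,2,6,8}] col 8 places 6 nowhere but r9c8. So r9c8=6.
Step 12. [r5c9∈{2,6}] 2 has one home in row 5: r5c9, so r5c9=2.
Step 13. [r7c8∈{1,2}] across row 7, 2 lands solely at r7c8. So r7c8=2.
Step 14. [r3c8∈{5}] only 5 remains possible at r3c8, so r3c8=5.
Step 15. [r8c7∈{7}] r8c7's peers cover all but 7. So r8c7=7.
Step 16. [r9c7∈{1}] r9c7 has the single candidate 1, so r9c7=1.
Step 17. [r9c9∈{3}] r9c9 is down to just 3, so r9c9=3.
Step 18. [r9c6∈{9}] r9c6 has the single candidate 9, so r9c6=9.
Step 19. [r7c9∈{4}] nothing but 4 survives at r7c9. So r7c9=4.
Step 20. [r8c4∈{4,8}] across row 8, 4 lands solely at r8c4 ⇒ r8c4=4.
Step 21. [r7c4∈{3}] r7c4's peers cover all but 3 ⇒ r7c4=3.
Step 22. [r5c3∈{7}] only 7 remains possible at r5c3 ⇒ r5c3=7.
Step 23. [r4c3∈{9}] r4c3's peers cover all but 9, so r4c3=9.
Step 24. [r5c5∈{3}] r5c5 has the single candidate 3. So r5c5=3.
Step 25. [r4c6∈{6}] r4c6 is down to just 6 ⇒ r4c6=6.
Step 26. [r5c1∈{6}] r5c1's peers cover all but 6 ⇒ r5c1=6.
Step 27. [r3c5∈{9}] r3c5's peers cover all but 9, so r3c5=9.
Step 28. [r6c2∈{4}] r6c2's peers cover all but 4, so r6c2=4.
Step 29. [r4c9∈{1}] r4c9 has the single candidate 1 ⇒ r4c9=1.
Step 30. [r9c5∈{7,8}] across col 5, 7 lands solely at r9c5. So r9c5=7.
Step 31. [r1c3∈{4,5}] across col 3, 4 lands solely at r1c3. So r1c3=4.
Step 32. [r1c5∈{8}] r1c5 has the single candidate 8, so r1c5=8.
Step 33. [r6c3∈{5}] only 5 remains possible at r6c3, so r6c3=5.
Step 34. [r6c1∈{1}] r6c1 is down to just 1, so r6c1=1.
Step 35. [r1c8∈{1}] r1c8 is down to just 1, so r1c8=1.
Step 36. [r8c9∈{5}] r8c9 is down to just 5, so r8c9=5.
Step 37. [r2c2∈{9}] r2c2 has the single candidate 9 ⇒ r2c2=9.
Step 38. [r3c6∈{3}] only 3 remains possible at r3c6 ⇒ r3c6=3.
Step 39. [r3c2∈{6}] nothing but 6 survives at r3c2, so r3c2=6.
Step 40. [r5c2∈{8}] only 8 remains possible at r5c2, so r5c2=8.
Step 41. [r1c1∈{5}] nothing but 5 survives at r1c1. So r1c1=5.
Step 42. [r9c4∈{8}] r9c4's peers cover all but 8 ⇒ r9c4=8.
Step 43. [r7c5∈{1}] r7c5 has the single candidate 1 ⇒ r7c5=1.
Step 44. [r8c8∈{8}] r8c8 is down to just 8. So r8c8=8.
Step 45. [r4c4∈{7}] r4c4 is down to just 7 ⇒ r4c4=7.
Step 46. [r6c9∈{6}] r6c9 is down to just 6. So r6c9=6.
Step 47. [r9c3∈{2}] nothing but 2 survives at r9c3, so r9c3=2.
Step 48. [r1c4∈{6}] only 6 remains possible at r1c4 ⇒ r1c4=6.
Step 49. [r4c1∈{3}] nothing but 3 survives at r4c1, so r4c1=3.
Step 50. [r1c7∈{2}] nothing but 2 survives at r1c7 ⇒ r1c7=2.
Step 51. [r2c5∈{4}] r2c5 has the single candidate 4, so r2c5=4.
Step 52. [r6c4∈{9}] r6c4's peers cover all but 9, so r6c4=9.

Answer: 5 3 4 6 8 7 2 1 9 / 2 9 8 5 4 1 6 3 7 / 7 6 1 2 9 3 4 5 8 / 3 2 9 7 5 6 8 4 1 / 6 8 7 1 3 4 5 9 2 / 1 4 5 9 2 8 3 7 6 / 8 7 6 3 1 5 9 2 4 / 9 1 3 4 6 2 7 8 5 / 4 5 2 8 7 9 1 6 3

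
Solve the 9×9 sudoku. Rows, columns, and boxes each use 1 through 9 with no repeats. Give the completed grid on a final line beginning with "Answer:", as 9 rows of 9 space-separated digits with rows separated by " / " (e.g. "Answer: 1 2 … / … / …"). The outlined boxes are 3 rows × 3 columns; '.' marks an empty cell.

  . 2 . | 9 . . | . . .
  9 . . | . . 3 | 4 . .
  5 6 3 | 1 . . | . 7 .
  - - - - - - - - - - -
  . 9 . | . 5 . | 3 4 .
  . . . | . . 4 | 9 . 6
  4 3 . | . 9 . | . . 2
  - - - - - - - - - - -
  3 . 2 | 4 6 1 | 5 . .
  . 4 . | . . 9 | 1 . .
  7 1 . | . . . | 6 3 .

Step 1. [r1c7∈{8}] nothing but 8 survives at r1c7. So r1c7=8.
Step 2. [r7c2∈{8}] r7c2's peers cover all but 8 ⇒ r7c2=8.
Step 3. [r5c5∈{1,2,3,7,8}] in col 5, 1 fits only at r5c5 ⇒ r5c5=1.
Step 4. [r2c3∈{1,7,8}] across box 1, 8 lands solely at r2c3, so r2c3=8.
Step 5. [r8c8∈{2,8}] 2 has one home in box 9: r8c8 ⇒ r8c8=2.
Step 6. [r5c2∈{5,7}] across col 2, 5 lands solely at r5c2. So r5c2=5.
Step 7. [r5c4∈{2,3,7,8}] in row 5, 3 fits only at r5c4 ⇒ r5c4=3.
Step 8. [r6c7∈{7}] r6c7 has the single candidate 7. So r6c7=7.
Step 9. [r1c1∈{1}] r1c1 is down to just 1, so r1c1=1.
Step 10. [r6c8∈{1,5,8}] row 6 places 5 nowhere but r6c8, so r6c8=5.
Step 11. [r2c2∈{7}] only 7 remains possible at r2c2 ⇒ r2c2=7.
Step 12. [r2c5∈{2}] r2c5's peers cover all but 2. So r2c5=2.
Step 13. [r9c5∈{8}] nothing but 8 survives at r9c5, so r9c5=8.
Step 14. [r4c9∈{1,8}] in box 6, 1 fits only at r4c9. So r4c9=1.
Step 15. [r3c9∈{9}] r3c9's peers cover all but 9. So r3c9=9.
Step 16. [r8c1∈{6}] r8c1 has the single candidate 6 ⇒ r8c1=6.
Step 17. [r8c3∈{5}] r8c3 has the single candidate 5. So r8c3=5.
Step 18. [r8c4∈{7}] r8c4 has the single candidate 7, so r8c4=7.
Step 19. [r4c6∈{2,6,7,8}] 7 has one home in box 5: r4c6. So r4c6=7.
Step 20. [r4c4∈{2,6,8}] across box 5, 2 lands solely at r4c4, so r4c4=2.
Step 21. [r2c9∈{5}] r2c9 has the single candidate 5 ⇒ r2c9=5.
Step 22. [r2c4∈{6}] r2c4's peers cover all but 6 ⇒ r2c4=6.
Step 23. [r6c6∈{6,8}] col 6 places 6 nowhere but r6c6. So r6c6=6.
Step 24. [r4c1∈{8}] only 8 remains possible at r4c1 ⇒ r4c1=8.
Step 25. [r1c3∈{4}] nothing but 4 survives at r1c3, so r1c3=4.
Step 26. [r9c4∈{5}] r9c4 has the single candidate 5, so r9c4=5.
Step 27. [r6c4∈{8}] only 8 remains possible at r6c4 ⇒ r6c4=8.
Step 28. [r1c5∈{7}] r1c5's peers cover all but 7. So r1c5=7.
Step 29. [r5c8∈{8}] nothing but 8 survives at r5c8 ⇒ r5c8=8.
Step 30. [r9c9∈{4}] only 4 remains possible at r9c9. So r9c9=4.
Step 31. [r3c6∈{8}] nothing but 8 survives at r3c6. So r3c6=8.
Step 32. [r3c7∈{2}] r3c7 has the single candidate 2. So r3c7=2.
Step 33. [r6c3∈{1}] r6c3 is down to just 1 ⇒ r6c3=1.
Step 34. [r9c3∈{9}] r9c3 has the single candidate 9 ⇒ r9c3=9.
Step 35. [r5c3∈{7}] r5c3's peers cover all but 7, so r5c3=7.
Step 36. [r1c9∈{3}] r1c9 is down to just 3 ⇒ r1c9=3.
Step 37. [r8c5∈{3}] r8c5 has the single candidate 3 ⇒ r8c5=3.
Step 38. [r5c1∈{2}] r5c1 is down to just 2, so r5c1=2.
Step 39. [r3c5∈{4}] r3c5 is down to just 4, so r3c5=4.
Step 40. [r7c8∈{9}] r7c8 is down to just 9. So r7c8=9.
Step 41. [r1c6∈{5}] nothing but 5 survives at r1c6 ⇒ r1c6=5.
Step 42. [r8c9∈{8}] nothing but 8 survives at r8c9. So r8c9=8.
Step 43. [r4c3∈{6}] r4c3 has the single candidate 6. So r4c3=6.
Step 44. [r7c9∈{7}] r7c9 is down to just 7 ⇒ r7c9=7.
Step 45. [r9c6∈{2}] r9c6 is down to just 2 ⇒ r9c6=2.
Step 46. [r2c8∈{1}] r2c8's peers cover all but 1. So r2c8=1.
Step 47. [r1c8∈{6}] r1c8 has the single candidate 6. So r1c8=6.

Answer: 1 2 4 9 7 5 8 6 3 / 9 7 8 6 2 3 4 1 5 / 5 6 3 1 4 8 2 7 9 / 8 9 6 2 5 7 3 4 1 / 2 5 7 3 1 4 9 8 6 / 4 3 1 8 9 6 7 5 2 / 3 8 2 4 6 1 5 9 7 / 6 4 5 7 3 9 1 2 8 / 7 1 9 5 8 2 6 3 4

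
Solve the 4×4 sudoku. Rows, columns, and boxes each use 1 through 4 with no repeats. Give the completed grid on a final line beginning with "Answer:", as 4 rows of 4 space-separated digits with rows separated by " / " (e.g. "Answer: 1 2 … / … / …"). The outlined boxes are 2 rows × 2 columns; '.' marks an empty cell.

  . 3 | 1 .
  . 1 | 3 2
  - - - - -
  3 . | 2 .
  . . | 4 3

Step 1. [r1c1∈{2,4}] row 1 places 2 nowhere but r1c1 ⇒ r1c1=2.
Step 2. [r2c1∈{4}] r2c1's peers cover all but 4, so r2c1=4.
Step 3. [r1c4∈{4}] r1c4 is down to just 4. So r1c4=4.
Step 4. [r3c4∈{1}] r3c4 has the single candidate 1, so r3c4=1.
Step 5. [r4c2∈{2}] r4c2 is down to just 2. So r4c2=2.
Step 6. [r4c1∈{1}] r4c1's peers cover all but 1, so r4c1=1.
Step 7. [r3c2∈{4}] r3c2 is down to just 4, so r3c2=4.

Answer: 2 3 1 4 / 4 1 3 2 / 3 4 2 1 / 1 2 4 3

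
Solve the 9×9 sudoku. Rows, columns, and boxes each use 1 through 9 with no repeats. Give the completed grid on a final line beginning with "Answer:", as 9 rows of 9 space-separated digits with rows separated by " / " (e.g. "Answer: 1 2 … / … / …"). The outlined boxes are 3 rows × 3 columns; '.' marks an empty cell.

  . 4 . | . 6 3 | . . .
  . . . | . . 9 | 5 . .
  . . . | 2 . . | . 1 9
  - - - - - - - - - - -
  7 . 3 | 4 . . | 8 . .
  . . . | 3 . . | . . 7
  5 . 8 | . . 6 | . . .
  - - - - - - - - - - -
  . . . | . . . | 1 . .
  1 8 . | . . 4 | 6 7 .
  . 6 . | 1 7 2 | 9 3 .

Step 1. [r3c6∈{5,7,8}] across col 6, 7 lands solely at r3c6. So r3c6=7.
Step 2. [r1c3∈{1,2,5,7,9}] row 1 places 1 nowhere but r1c3 ⇒ r1c3=1.
Step 3. [r2c4∈{8}] only 8 remains possible at r2c4, so r2c4=8.
Step 4. [r9c9∈{4,5,8}] across row 9, 8 lands solely at r9c9. So r9c9=8.
Step 5. [r1c9∈{2}] r1c9 is down to just 2 ⇒ r1c9=2.
Step 6. [r7c8∈{2,4,5}] 2 has one home in box 9: r7c8, so r7c8=2.
Step 7. [r7c9∈{4,5}] box 9 places 4 nowhere but r7c9 ⇒ r7c9=4.
Step 8. [r9c3∈{4,5}] 5 has one home in row 9: r9c3. So r9c3=5.
Step 9. [r5c3∈{2,4,6,9}] across col 3, 4 lands solely at r5c3. So r5c3=4.
Step 10. [r5c1∈{2,6,9}] box 4 places 6 nowhere but r5c1. So r5c1=6.
Step 11. [r2c5∈{1,4}] in row 2, 1 fits only at r2c5. So r2c5=1.
Step 12. [r8c9∈{5}] only 5 remains possible at r8c9 ⇒ r8c9=5.
Step 13. [r8c4∈{9}] nothing but 9 survives at r8c4 ⇒ r8c4=9.
Step 14. [r2c8∈{4,6}] in row 2, 4 fits only at r2c8 ⇒ r2c8=4.
Step 15. [r3c7∈{3}] only 3 remains possible at r3c7 ⇒ r3c7=3.
Step 16. [r6c8∈{9}] only 9 remains possible at r6c8, so r6c8=9.
Step 17. [r6c5∈{2}] only 2 remains possible at r6c5. So r6c5=2.
Step 18. [r4c2∈{1,2,9}] in row 4, 2 fits only at r4c2. So r4c2=2.
Step 19. [r7c3∈{7,9}] across col 3, 9 lands solely at r7c3. So r7c3=9.
Step 20. [r5c8∈{5}] r5c8's peers cover all but 5 ⇒ r5c8=5.
Step 21. [r2c3∈{2,6,7}] 7 has one home in col 3: r2c3. So r2c3=7.
Step 22. [r7c1∈{3}] r7c1 is down to just 3 ⇒ r7c1=3.
Step 23. [r6c2∈{1}] nothing but 1 survives at r6c2, so r6c2=1.
Step 24. [r4c5∈{5,9}] 9 has one home in row 4: r4c5 ⇒ r4c5=9.
Step 25. [r4c9∈{1,6}] in col 9, 1 fits only at r4c9 ⇒ r4c9=1.
Step 26. [r5c5∈{8}] nothing but 8 survives at r5c5, so r5c5=8.
Step 27. [r7c5∈{5}] nothing but 5 survives at r7c5. So r7c5=5.
Step 28. [r3c1∈{8}] nothing but 8 survives at r3c1. So r3c1=8.
Step 29. [r3c3∈{6}] r3c3 is down to just 6 ⇒ r3c3=6.
Step 30. [r6c9∈{3}] only 3 remains possible at r6c9, so r6c9=3.
Step 31. [r6c4∈{7}] r6c4 has the single candidate 7 ⇒ r6c4=7.
Step 32. [r7c6∈{8}] nothing but 8 survives at r7c6. So r7c6=8.
Step 33. [r7c4∈{6}] only 6 remains possible at r7c4, so r7c4=6.
Step 34. [r2c1∈{2}] r2c1 has the single candidate 2 ⇒ r2c1=2.
Step 35. [r1c4∈{5}] r1c4 has the single candidate 5. So r1c4=5.
Step 36. [r1c7∈{7}] r1c7 is down to just 7. So r1c7=7.
Step 37. [r9c1∈{4}] only 4 remains possible at r9c1. So r9c1=4.
Step 38. [r1c8∈{8}] only 8 remains possible at r1c8, so r1c8=8.
Step 39. [r4c6∈{5}] r4c6 has the single candidate 5 ⇒ r4c6=5.
Step 40. [r2c2∈{3}] r2c2 has the single candidate 3 ⇒ r2c2=3.
Step 41. [r7c2∈{7}] nothing but 7 survives at r7c2 ⇒ r7c2=7.
Step 42. [r2c9∈{6}] r2c9 is down to just 6. So r2c9=6.
Step 43. [r1c1∈{9}] r1c1 has the single candidate 9, so r1c1=9.
Step 44. [r3c2∈{5}] r3c2 has the single candidate 5 ⇒ r3c2=5.
Step 45. [r5c7∈{2}] r5c7's peers cover all but 2 ⇒ r5c7=2.
Step 46. [r4c8∈{6}] r4c8's peers cover all but 6. So r4c8=6.
Step 47. [r3c5∈{4}] only 4 remains possible at r3c5, so r3c5=4.
Step 48. [r8c3∈{2}] r8c3's peers cover all but 2. So r8c3=2.
Step 49. [r5c2∈{9}] r5c2 has the single candidate 9. So r5c2=9.
Step 50. [r8c5∈{3}] only 3 remains possible at r8c5. So r8c5=3.
Step 51. [r5c6∈{1}] only 1 remains possible at r5c6 ⇒ r5c6=1.
Step 52. [r6c7∈{4}] r6c7's peers cover all but 4 ⇒ r6c7=4.

Answer: 9 4 1 5 6 3 7 8 2 / 2 3 7 8 1 9 5 4 6 / 8 5 6 2 4 7 3 1 9 / 7 2 3 4 9 5 8 6 1 / 6 9 4 3 8 1 2 5 7 / 5 1 8 7 2 6 4 9 3 / 3 7 9 6 5 8 1 2 4 / 1 8 2 9 3 4 6 7 5 / 4 6 5 1 7 2 9 3 8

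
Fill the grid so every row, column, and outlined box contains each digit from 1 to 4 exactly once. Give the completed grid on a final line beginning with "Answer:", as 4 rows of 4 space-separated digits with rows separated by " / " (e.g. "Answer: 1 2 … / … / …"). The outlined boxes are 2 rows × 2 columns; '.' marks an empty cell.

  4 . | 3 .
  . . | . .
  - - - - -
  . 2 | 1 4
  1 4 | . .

Step 1. [r1c4∈{1,2}] across row 1, 2 lands solely at r1c4, so r1c4=2.
Step 2. [r2c2∈{1,3}] across col 2, 3 lands solely at r2c2 ⇒ r2c2=3.
Step 3. [r2c3∈{4}] only 4 remains possible at r2c3 ⇒ r2c3=4.
Step 4. [r2c1∈{2}] nothing but 2 survives at r2c1. So r2c1=2.
Step 5. [r2c4∈{1}] r2c4 has the single candidate 1. So r2c4=1.
Step 6. [r4c3∈{2}] only 2 remains possible at r4c3. So r4c3=2.
Step 7. [r4c4∈{3}] only 3 remains possible at r4c4, so r4c4=3.
Step 8. [r3c1∈{3}] nothing but 3 survives at r3c1, so r3c1=3.
Step 9. [r1c2∈{1}] only 1 remains possible at r1c2 ⇒ r1c2=1.

Answer: 4 1 3 2 / 2 3 4 1 / 3 2 1 4 / 1 4 2 3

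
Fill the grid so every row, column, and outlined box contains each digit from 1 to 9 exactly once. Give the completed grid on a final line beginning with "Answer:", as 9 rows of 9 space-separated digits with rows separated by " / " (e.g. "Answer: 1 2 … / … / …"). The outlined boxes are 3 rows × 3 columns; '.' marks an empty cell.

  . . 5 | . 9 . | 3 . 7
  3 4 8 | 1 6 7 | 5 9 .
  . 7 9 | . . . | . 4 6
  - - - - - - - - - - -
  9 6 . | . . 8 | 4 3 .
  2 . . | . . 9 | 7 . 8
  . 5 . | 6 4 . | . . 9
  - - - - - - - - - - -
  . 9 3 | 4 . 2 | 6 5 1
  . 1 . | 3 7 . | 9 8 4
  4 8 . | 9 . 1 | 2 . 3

Step 1. [r6c7∈{1}] only 1 remains possible at r6c7. So r6c7=1.
Step 2. [r9c5∈{5}] only 5 remains possible at r9c5, so r9c5=5.
Step 3. [r9c3∈{6,7}] in row 9, 6 fits only at r9c3 ⇒ r9c3=6.
Step 4. [r1c4∈{2,8}] across row 1, 8 lands solely at r1c4. So r1c4=8.
Step 5. [r4c4∈{2,5,7}] across col 4, 7 lands solely at r4c4 ⇒ r4c4=7.
Step 6. [r4c5∈{1,2}] across box 5, 2 lands solely at r4c5, so r4c5=2.
Step 7. [r1c8∈{1,2}] col 8 places 1 nowhere but r1c8. So r1c8=1.
Step 8. [r3c6∈{3,5}] r3c6 is the only open cell in col 6 admitting 5, so r3c6=5.
Step 9. [r5c5∈{1,3}] across col 5, 1 lands solely at r5c5 ⇒ r5c5=1.
Step 10. [r6c1∈{7,8}] row 6 places 8 nowhere but r6c1, so r6c1=8.
Step 11. [r7c1∈{7}] nothing but 7 survives at r7c1 ⇒ r7c1=7.
Step 12. [r4c3∈{1}] only 1 remains possible at r4c3. So r4c3=1.
Step 13. [r1c6∈{4}] r1c6 has the single candidate 4. So r1c6=4.
Step 14. [r3c4∈{2}] r3c4 has the single candidate 2, so r3c4=2.
Step 15. [r6c3∈{7}] only 7 remains possible at r6c3 ⇒ r6c3=7.
Step 16. [r5c4∈{5}] nothing but 5 survives at r5c4. So r5c4=5.
Step 17. [r1c1∈{6}] r1c1 is down to just 6. So r1c1=6.
Step 18. [r4c9∈{5}] only 5 remains possible at r4c9. So r4c9=5.
Step 19. [r6c8∈{2}] r6c8 is down to just 2, so r6c8=2.
Step 20. [r2c9∈{2}] r2c9's peers cover all but 2 ⇒ r2c9=2.
Step 21. [r1c2∈{2}] nothing but 2 survives at r1c2 ⇒ r1c2=2.
Step 22. [r6c6∈{3}] r6c6 has the single candidate 3. So r6c6=3.
Step 23. [r8c1∈{5}] only 5 remains possible at r8c1. So r8c1=5.
Step 24. [r5c8∈{6}] r5c8 has the single candidate 6 ⇒ r5c8=6.
Step 25. [r7c5∈{8}] nothing but 8 survives at r7c5 ⇒ r7c5=8.
Step 26. [r3c1∈{1}] r3c1 has the single candidate 1 ⇒ r3c1=1.
Step 27. [r9c8∈{7}] r9c8 has the single candidate 7, so r9c8=7.
Step 28. [r5c3∈{4}] r5c3 is down to just 4, so r5c3=4.
Step 29. [r8c3∈{2}] r8c3 is down to just 2 ⇒ r8c3=2.
Step 30. [r5c2∈{3}] r5c2 is down to just 3. So r5c2=3.
Step 31. [r8c6∈{6}] r8c6's peers cover all but 6, so r8c6=6.
Step 32. [r3c5∈{3}] r3c5 is down to just 3 ⇒ r3c5=3.
Step 33. [r3c7∈{8}] r3c7 has the single candidate 8 ⇒ r3c7=8.

Answer: 6 2 5 8 9 4 3 1 7 / 3 4 8 1 6 7 5 9 2 / 1 7 9 2 3 5 8 4 6 / 9 6 1 7 2 8 4 3 5 / 2 3 4 5 1 9 7 6 8 / 8 5 7 6 4 3 1 2 9 / 7 9 3 4 8 2 6 5 1 / 5 1 2 3 7 6 9 8 4 / 4 8 6 9 5 1 2 7 3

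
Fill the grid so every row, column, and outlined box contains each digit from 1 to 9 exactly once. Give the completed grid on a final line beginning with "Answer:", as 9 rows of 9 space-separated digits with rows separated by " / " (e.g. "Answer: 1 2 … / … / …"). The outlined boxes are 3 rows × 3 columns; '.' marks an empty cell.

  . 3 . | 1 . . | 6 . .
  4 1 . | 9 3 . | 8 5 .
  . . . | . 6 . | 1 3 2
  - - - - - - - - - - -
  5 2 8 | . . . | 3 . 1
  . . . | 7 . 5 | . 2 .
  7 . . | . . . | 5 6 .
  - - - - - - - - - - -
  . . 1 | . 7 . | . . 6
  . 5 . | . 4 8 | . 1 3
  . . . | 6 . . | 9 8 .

Step 1. [r8c4∈{2}] r8c4 is down to just 2, so r8c4=2.
Step 2. [r5c7∈{4}] nothing but 4 survives at r5c7. So r5c7=4.
Step 3. [r7c6∈{3,9}] r7c6 is the only open cell in box 8 admitting 9. So r7c6=9.
Step 4. [r2c9∈{7}] nothing but 7 survives at r2c9. So r2c9=7.
Step 5. [r2c6∈{2}] only 2 remains possible at r2c6. So r2c6=2.
Step 6. [r5c1∈{1,3,6,9}] in col 1, 1 fits only at r5c1 ⇒ r5c1=1.
Step 7. [r4c4∈{4}] r4c4 is down to just 4 ⇒ r4c4=4.
Step 8. [r5c3∈{3,6,9}] across row 5, 3 lands solely at r5c3, so r5c3=3.
Step 9. [r6c5∈{1,2,8,9}] 2 has one home in row 6: r6c5. So r6c5=2.
Step 10. [r7c4∈{3,5}] row 7 places 5 nowhere but r7c4 ⇒ r7c4=5.
Step 11. [r3c4∈{8}] r3c4 has the single candidate 8. So r3c4=8.
Step 12. [r3c1∈{9}] r3c1 has the single candidate 9 ⇒ r3c1=9.
Step 13. [r3c2∈{7}] r3c2 is down to just 7, so r3c2=7.
Step 14. [r9c2∈{4}] only 4 remains possible at r9c2, so r9c2=4.
Step 15. [r1c9∈{4,9}] in col 9, 4 fits only at r1c9 ⇒ r1c9=4.
Step 16. [r6c2∈{9}] only 9 remains possible at r6c2 ⇒ r6c2=9.
Step 17. [r9c6∈{1,3}] across box 8, 3 lands solely at r9c6 ⇒ r9c6=3.
Step 18. [r5c9∈{8,9}] 9 has one home in col 9: r5c9, so r5c9=9.
Step 19. [r9c1∈{2}] only 2 remains possible at r9c1 ⇒ r9c1=2.
Step 20. [r8c3∈{6,7,9}] r8c3 is the only open cell in row 8 admitting 9, so r8c3=9.
Step 21. [r1c1∈{8}] only 8 remains possible at r1c1, so r1c1=8.
Step 22. [r3c3∈{5}] r3c3 has the single candidate 5 ⇒ r3c3=5.
Step 23. [r8c7∈{7}] r8c7's peers cover all but 7. So r8c7=7.
Step 24. [r3c6∈{4}] r3c6 is down to just 4 ⇒ r3c6=4.
Step 25. [r7c7∈{2}] nothing but 2 survives at r7c7. So r7c7=2.
Step 26. [r6c9∈{8}] r6c9 is down to just 8, so r6c9=8.
Step 27. [r7c2∈{8}] r7c2 is down to just 8 ⇒ r7c2=8.
Step 28. [r1c5∈{5}] r1c5 has the single candidate 5. So r1c5=5.
Step 29. [r2c3∈{6}] r2c3 has the single candidate 6, so r2c3=6.
Step 30. [r1c8∈{9}] nothing but 9 survives at r1c8, so r1c8=9.
Step 31. [r9c5∈{1}] r9c5's peers cover all but 1, so r9c5=1.
Step 32. [r7c1∈{3}] only 3 remains possible at r7c1 ⇒ r7c1=3.
Step 33. [r4c5∈{9}] only 9 remains possible at r4c5, so r4c5=9.
Step 34. [r5c2∈{6}] r5c2's peers cover all but 6 ⇒ r5c2=6.
Step 35. [r9c3∈{7}] r9c3 is down to just 7 ⇒ r9c3=7.
Step 36. [r1c6∈{7}] r1c6 is down to just 7 ⇒ r1c6=7.
Step 37. [r6c6∈{1}] r6c6's peers cover all but 1, so r6c6=1.
Step 38. [r4c8∈{7}] nothing but 7 survives at r4c8. So r4c8=7.
Step 39. [r9c9∈{5}] r9c9 has the single candidate 5, so r9c9=5.
Step 40. [r4c6∈{6}] r4c6 has the single candidate 6, so r4c6=6.
Step 41. [r7c8∈{4}] r7c8 is down to just 4. So r7c8=4.
Step 42. [r6c4∈{3}] only 3 remains possible at r6c4. So r6c4=3.
Step 43. [r5c5∈{8}] r5c5's peers cover all but 8. So r5c5=8.
Step 44. [r1c3∈{2}] nothing but 2 survives at r1c3. So r1c3=2.
Step 45. [r8c1∈{6}] only 6 remains possible at r8c1 ⇒ r8c1=6.
Step 46. [r6c3∈{4}] only 4 remains possible at r6c3, so r6c3=4.

Answer: 8 3 2 1 5 7 6 9 4 / 4 1 6 9 3 2 8 5 7 / 9 7 5 8 6 4 1 3 2 / 5 2 8 4 9 6 3 7 1 / 1 6 3 7 8 5 4 2 9 / 7 9 4 3 2 1 5 6 8 / 3 8 1 5 7 9 2 4 6 / 6 5 9 2 4 8 7 1 3 / 2 4 7 6 1 3 9 8 5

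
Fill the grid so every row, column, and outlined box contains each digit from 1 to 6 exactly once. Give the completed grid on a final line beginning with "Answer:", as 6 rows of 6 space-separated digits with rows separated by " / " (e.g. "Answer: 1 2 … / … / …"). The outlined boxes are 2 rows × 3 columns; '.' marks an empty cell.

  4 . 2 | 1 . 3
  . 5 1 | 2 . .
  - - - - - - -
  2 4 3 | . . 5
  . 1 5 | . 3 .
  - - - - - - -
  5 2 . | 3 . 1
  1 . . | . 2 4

Step 1. [r5c5∈{6}] r5c5 has the single candidate 6, so r5c5=6.
Step 2. [r4c1∈{6}] r4c1's peers cover all but 6, so r4c1=6.
Step 3. [r6c2∈{3,6}] row 6 places 3 nowhere but r6c2. So r6c2=3.
Step 4. [r1c2∈{6}] nothing but 6 survives at r1c2, so r1c2=6.
Step 5. [r6c4∈{5}] r6c4's peers cover all but 5. So r6c4=5.
Step 6. [r3c5∈{1}] r3c5's peers cover all but 1 ⇒ r3c5=1.
Step 7. [r3c4∈{6}] only 6 remains possible at r3c4. So r3c4=6.
Step 8. [r6c3∈{6}] r6c3 has the single candidate 6. So r6c3=6.
Step 9. [r2c5∈{4}] r2c5's peers cover all but 4. So r2c5=4.
Step 10. [r4c6∈{2}] r4c6 has the single candidate 2. So r4c6=2.
Step 11. [r2c6∈{6}] r2c6 is down to just 6. So r2c6=6.
Step 12. [r4c4∈{4}] r4c4 is down to just 4 ⇒ r4c4=4.
Step 13. [r1c5∈{5}] only 5 remains possible at r1c5, so r1c5=5.
Step 14. [r2c1∈{3}] r2c1 has the single candidate 3 ⇒ r2c1=3.
Step 15. [r5c3∈{4}] r5c3 has the single candidate 4. So r5c3=4.

Answer: 4 6 2 1 5 3 / 3 5 1 2 4 6 / 2 4 3 6 1 5 / 6 1 5 4 3 2 / 5 2 4 3 6 1 / 1 3 6 5 2 4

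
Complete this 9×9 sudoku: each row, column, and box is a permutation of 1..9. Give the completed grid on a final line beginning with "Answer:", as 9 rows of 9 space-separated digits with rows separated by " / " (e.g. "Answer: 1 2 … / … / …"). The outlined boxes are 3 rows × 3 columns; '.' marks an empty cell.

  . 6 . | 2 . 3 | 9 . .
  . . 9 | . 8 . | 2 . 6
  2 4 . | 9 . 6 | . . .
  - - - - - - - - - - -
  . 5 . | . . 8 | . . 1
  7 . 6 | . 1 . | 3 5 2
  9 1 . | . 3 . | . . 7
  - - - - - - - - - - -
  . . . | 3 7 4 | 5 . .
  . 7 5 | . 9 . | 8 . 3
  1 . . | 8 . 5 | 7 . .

Step 1. [r7c8∈{1,2,6,9}] in row 7, 1 fits only at r7c8 ⇒ r7c8=1.
Step 2. [r6c8∈{4,6,8}] r6c8 is the only open cell in box 6 admitting 8, so r6c8=8.
Step 3. [r5c4∈{4}] r5c4's peers cover all but 4 ⇒ r5c4=4.
Step 4. [r2c8∈{3,4,7}] row 2 places 4 nowhere but r2c8, so r2c8=4.
Step 5. [r7c9∈{9}] nothing but 9 survives at r7c9. So r7c9=9.
Step 6. [r2c2∈{3}] r2c2 is down to just 3. So r2c2=3.
Step 7. [r9c3∈{2,3,4}] row 9 places 3 nowhere but r9c3. So r9c3=3.
Step 8. [r6c6∈{2}] r6c6's peers cover all but 2. So r6c6=2.
Step 9. [r4c5∈{6}] only 6 remains possible at r4c5, so r4c5=6.
Step 10. [r8c4∈{1,6}] in col 4, 6 fits only at r8c4, so r8c4=6.
Step 11. [r1c3∈{1,7,8}] r1c3 is the only open cell in row 1 admitting 1 ⇒ r1c3=1.
Step 12. [r6c3∈{4}] r6c3 is down to just 4 ⇒ r6c3=4.
Step 13. [r3c5∈{5}] r3c5 has the single candidate 5. So r3c5=5.
Step 14. [r2c6∈{1,7}] r2c6 is the only open cell in col 6 admitting 7 ⇒ r2c6=7.
Step 15. [r3c9∈{8}] r3c9 is down to just 8, so r3c9=8.
Step 16. [r7c3∈{2,8}] in col 3, 8 fits only at r7c3, so r7c3=8.
Step 17. [r9c5∈{2}] r9c5's peers cover all but 2 ⇒ r9c5=2.
Step 18. [r2c1∈{5}] nothing but 5 survives at r2c1 ⇒ r2c1=5.
Step 19. [r3c8∈{3,7}] r3c8 is the only open cell in row 3 admitting 3. So r3c8=3.
Step 20. [r3c3∈{7}] r3c3 is down to just 7, so r3c3=7.
Step 21. [r3c7∈{1}] r3c7's peers cover all but 1 ⇒ r3c7=1.
Step 22. [r1c9∈{5}] r1c9 is down to just 5, so r1c9=5.
Step 23. [r4c7∈{4}] nothing but 4 survives at r4c7. So r4c7=4.
Step 24. [r9c9∈{4}] only 4 remains possible at r9c9. So r9c9=4.
Step 25. [r7c1∈{6}] only 6 remains possible at r7c1 ⇒ r7c1=6.
Step 26. [r8c6∈{1}] nothing but 1 survives at r8c6 ⇒ r8c6=1.
Step 27. [r1c5∈{4}] nothing but 4 survives at r1c5, so r1c5=4.
Step 28. [r2c4∈{1}] r2c4 has the single candidate 1 ⇒ r2c4=1.
Step 29. [r6c4∈{5}] r6c4 has the single candidate 5 ⇒ r6c4=5.
Step 30. [r9c2∈{9}] r9c2 has the single candidate 9 ⇒ r9c2=9.
Step 31. [r4c1∈{3}] r4c1's peers cover all but 3 ⇒ r4c1=3.
Step 32. [r7c2∈{2}] r7c2 is down to just 2, so r7c2=2.
Step 33. [r8c8∈{2}] nothing but 2 survives at r8c8. So r8c8=2.
Step 34. [r1c8∈{7}] nothing but 7 survives at r1c8 ⇒ r1c8=7.
Step 35. [r6c7∈{6}] nothing but 6 survives at r6c7. So r6c7=6.
Step 36. [r4c8∈{9}] r4c8's peers cover all but 9. So r4c8=9.
Step 37. [r8c1∈{4}] r8c1 is down to just 4 ⇒ r8c1=4.
Step 38. [r1c1∈{8}] r1c1 has the single candidate 8 ⇒ r1c1=8.
Step 39. [r5c6∈{9}] r5c6 is down to just 9, so r5c6=9.
Step 40. [r4c3∈{2}] nothing but 2 survives at r4c3 ⇒ r4c3=2.
Step 41. [r5c2∈{8}] nothing but 8 survives at r5c2. So r5c2=8.
Step 42. [r4c4∈{7}] only 7 remains possible at r4c4. So r4c4=7.
Step 43. [r9c8∈{6}] nothing but 6 survives at r9c8. So r9c8=6.

Answer: 8 6 1 2 4 3 9 7 5 / 5 3 9 1 8 7 2 4 6 / 2 4 7 9 5 6 1 3 8 / 3 5 2 7 6 8 4 9 1 / 7 8 6 4 1 9 3 5 2 / 9 1 4 5 3 2 6 8 7 / 6 2 8 3 7 4 5 1 9 / 4 7 5 6 9 1 8 2 3 / 1 9 3 8 2 5 7 6 4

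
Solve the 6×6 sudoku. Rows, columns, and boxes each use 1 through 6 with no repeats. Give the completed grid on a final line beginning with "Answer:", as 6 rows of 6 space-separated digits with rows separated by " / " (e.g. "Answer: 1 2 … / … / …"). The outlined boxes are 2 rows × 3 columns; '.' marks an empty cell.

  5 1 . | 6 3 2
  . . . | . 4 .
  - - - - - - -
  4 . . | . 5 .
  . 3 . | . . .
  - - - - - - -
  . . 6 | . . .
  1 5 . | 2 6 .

Step 1. [r5c2∈{2,4}] col 2 places 4 nowhere but r5c2, so r5c2=4.
Step 2. [r6c3∈{3}] nothing but 3 survives at r6c3 ⇒ r6c3=3.
Step 3. [r2c3∈{2}] r2c3's peers cover all but 2, so r2c3=2.
Step 4. [r3c3∈{1}] r3c3 is down to just 1, so r3c3=1.
Step 5. [r5c5∈{1}] only 1 remains possible at r5c5, so r5c5=1.
Step 6. [r4c4∈{1,4}] across col 4, 4 lands solely at r4c4 ⇒ r4c4=4.
Step 7. [r2c4∈{1,5}] 1 has one home in col 4: r2c4 ⇒ r2c4=1.
Step 8. [r2c2∈{6}] r2c2 has the single candidate 6 ⇒ r2c2=6.
Step 9. [r3c4∈{3}] r3c4 has the single candidate 3. So r3c4=3.
Step 10. [r4c1∈{2,6}] col 1 places 6 nowhere but r4c1. So r4c1=6.
Step 11. [r2c6∈{5}] r2c6 is down to just 5 ⇒ r2c6=5.
Step 12. [r6c6∈{4}] only 4 remains possible at r6c6 ⇒ r6c6=4.
Step 13. [r5c6∈{3}] nothing but 3 survives at r5c6 ⇒ r5c6=3.
Step 14. [r3c6∈{6}] only 6 remains possible at r3c6 ⇒ r3c6=6.
Step 15. [r4c6∈{1}] only 1 remains possible at r4c6 ⇒ r4c6=1.
Step 16. [r5c4∈{5}] r5c4's peers cover all but 5 ⇒ r5c4=5.
Step 17. [r3c2∈{2}] nothing but 2 survives at r3c2 ⇒ r3c2=2.
Step 18. [r1c3∈{4}] only 4 remains possible at r1c3, so r1c3=4.
Step 19. [r2c1∈{3}] only 3 remains possible at r2c1 ⇒ r2c1=3.
Step 20. [r4c3∈{5}] r4c3 is down to just 5 ⇒ r4c3=5.
Step 21. [r5c1∈{2}] nothing but 2 survives at r5c1. So r5c1=2.
Step 22. [r4c5∈{2}] r4c5 has the single candidate 2, so r4c5=2.

Answer: 5 1 4 6 3 2 / 3 6 2 1 4 5 / 4 2 1 3 5 6 / 6 3 5 4 2 1 / 2 4 6 5 1 3 / 1 5 3 2 6 4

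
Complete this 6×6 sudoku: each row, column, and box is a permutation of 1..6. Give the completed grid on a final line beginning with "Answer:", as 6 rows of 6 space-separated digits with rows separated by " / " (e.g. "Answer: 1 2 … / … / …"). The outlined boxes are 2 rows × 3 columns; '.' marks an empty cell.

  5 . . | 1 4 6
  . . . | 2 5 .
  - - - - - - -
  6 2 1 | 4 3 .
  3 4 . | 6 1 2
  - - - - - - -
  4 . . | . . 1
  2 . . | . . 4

Step 1. [r1c2∈{3}] r1c2 is down to just 3, so r1c2=3.
Step 2. [r6c2∈{1,5,6}] 1 has one home in row 6: r6c2 ⇒ r6c2=1.
Step 3. [r5c2∈{5,6}] across col 2, 5 lands solely at r5c2. So r5c2=5.
Step 4. [r6c5∈{6}] only 6 remains possible at r6c5. So r6c5=6.
Step 5. [r5c4∈{3}] nothing but 3 survives at r5c4. So r5c4=3.
Step 6. [r2c3∈{4,6}] in row 2, 4 fits only at r2c3 ⇒ r2c3=4.
Step 7. [r4c3∈{5}] r4c3's peers cover all but 5, so r4c3=5.
Step 8. [r5c3∈{6}] r5c3's peers cover all but 6 ⇒ r5c3=6.
Step 9. [r6c4∈{5}] r6c4's peers cover all but 5, so r6c4=5.
Step 10. [r6c3∈{3}] only 3 remains possible at r6c3. So r6c3=3.
Step 11. [r2c1∈{1}] r2c1's peers cover all but 1 ⇒ r2c1=1.
Step 12. [r5c5∈{2}] r5c5 is down to just 2 ⇒ r5c5=2.
Step 13. [r2c6∈{3}] r2c6 has the single candidate 3, so r2c6=3.
Step 14. [r2c2∈{6}] only 6 remains possible at r2c2 ⇒ r2c2=6.
Step 15. [r3c6∈{5}] r3c6 has the single candidate 5. So r3c6=5.
Step 16. [r1c3∈{2}] only 2 remains possible at r1c3. So r1c3=2.

Answer: 5 3 2 1 4 6 / 1 6 4 2 5 3 / 6 2 1 4 3 5 / 3 4 5 6 1 2 / 4 5 6 3 2 1 / 2 1 3 5 6 4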